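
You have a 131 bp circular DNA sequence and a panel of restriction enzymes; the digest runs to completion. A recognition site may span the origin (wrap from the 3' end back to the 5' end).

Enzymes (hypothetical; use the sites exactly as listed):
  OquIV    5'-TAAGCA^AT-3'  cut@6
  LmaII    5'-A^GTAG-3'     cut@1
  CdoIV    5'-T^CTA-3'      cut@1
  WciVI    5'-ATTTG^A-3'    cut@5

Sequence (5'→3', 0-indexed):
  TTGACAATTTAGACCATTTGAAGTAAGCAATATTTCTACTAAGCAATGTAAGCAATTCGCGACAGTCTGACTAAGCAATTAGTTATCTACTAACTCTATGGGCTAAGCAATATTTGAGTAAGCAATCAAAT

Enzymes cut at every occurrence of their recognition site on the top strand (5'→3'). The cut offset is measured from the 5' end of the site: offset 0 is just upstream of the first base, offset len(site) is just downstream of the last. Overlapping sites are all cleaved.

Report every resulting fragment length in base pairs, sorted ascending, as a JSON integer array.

[6,7,8,9,9,9,9,10,10,14,17,23]

Site scan:
  OquIV (TAAGCAAT, off=6): starts [23, 39, 48, 71, 103, 118] → cuts [29, 45, 54, 77, 109, 124]
  LmaII (AGTAG, off=1): no sites
  CdoIV (TCTA, off=1): starts [34, 85, 94] → cuts [35, 86, 95]
  WciVI (ATTTGA, off=5): starts [15, 111, 129] → cuts [3, 20, 116]

Pooled cuts: [3, 20, 29, 35, 45, 54, 77, 86, 95, 109, 116, 124]

Fragment lengths:
  3→20: 17 bp
  20→29: 9 bp
  29→35: 6 bp
  35→45: 10 bp
  45→54: 9 bp
  54→77: 23 bp
  77→86: 9 bp
  86→95: 9 bp
  95→109: 14 bp
  109→116: 7 bp
  116→124: 8 bp
  124→3 (wrap): 131-124+3 = 10 bp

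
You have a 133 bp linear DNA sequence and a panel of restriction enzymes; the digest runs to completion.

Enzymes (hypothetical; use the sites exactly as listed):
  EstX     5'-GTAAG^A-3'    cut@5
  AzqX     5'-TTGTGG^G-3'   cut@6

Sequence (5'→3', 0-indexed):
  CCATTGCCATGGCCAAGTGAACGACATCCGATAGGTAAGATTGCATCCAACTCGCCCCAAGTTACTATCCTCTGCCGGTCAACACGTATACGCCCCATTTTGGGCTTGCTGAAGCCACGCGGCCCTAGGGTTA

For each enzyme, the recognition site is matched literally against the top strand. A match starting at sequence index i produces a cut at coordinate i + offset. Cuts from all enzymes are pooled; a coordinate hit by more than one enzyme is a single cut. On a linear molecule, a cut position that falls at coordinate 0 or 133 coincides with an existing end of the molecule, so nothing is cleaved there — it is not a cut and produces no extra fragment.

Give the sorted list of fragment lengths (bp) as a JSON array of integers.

Site scan:
  EstX (GTAAGA, off=5): starts [34] → cuts [39]
  AzqX (TTGTGGG, off=6): no sites

All cut coordinates (distinct, sorted): [39]

Fragments:
  [0,39): 39 bp
  [39,133): 94 bp

[39,94]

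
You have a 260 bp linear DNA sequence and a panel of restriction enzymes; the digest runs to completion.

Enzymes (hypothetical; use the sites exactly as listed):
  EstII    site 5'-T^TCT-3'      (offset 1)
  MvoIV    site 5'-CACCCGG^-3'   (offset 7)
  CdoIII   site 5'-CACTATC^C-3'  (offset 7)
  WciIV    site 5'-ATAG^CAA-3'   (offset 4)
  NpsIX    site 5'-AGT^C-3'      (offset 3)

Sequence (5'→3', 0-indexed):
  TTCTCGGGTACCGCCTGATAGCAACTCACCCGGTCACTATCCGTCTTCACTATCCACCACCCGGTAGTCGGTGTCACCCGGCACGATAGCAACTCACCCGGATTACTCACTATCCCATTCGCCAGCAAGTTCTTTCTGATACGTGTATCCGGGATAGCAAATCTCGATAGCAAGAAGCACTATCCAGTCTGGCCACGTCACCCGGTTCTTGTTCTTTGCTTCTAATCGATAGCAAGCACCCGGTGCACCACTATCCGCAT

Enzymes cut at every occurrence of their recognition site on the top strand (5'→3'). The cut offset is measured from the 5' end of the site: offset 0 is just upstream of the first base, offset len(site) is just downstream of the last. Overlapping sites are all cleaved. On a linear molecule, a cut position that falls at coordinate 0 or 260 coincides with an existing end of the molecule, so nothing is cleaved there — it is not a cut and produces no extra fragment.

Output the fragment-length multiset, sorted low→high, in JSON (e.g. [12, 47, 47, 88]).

Per-enzyme occurrences:
  EstII TTCT/1: at [0, 129, 133, 205, 211, 219] ⇒ [1, 130, 134, 206, 212, 220]
  MvoIV CACCCGG/7: at [26, 57, 74, 94, 198, 236] ⇒ [33, 64, 81, 101, 205, 243]
  CdoIII CACTATCC/7: at [34, 47, 107, 177, 248] ⇒ [41, 54, 114, 184, 255]
  WciIV ATAGCAA/4: at [17, 85, 153, 166, 228] ⇒ [21, 89, 157, 170, 232]
  NpsIX AGTC/3: at [65, 185] ⇒ [68, 188]

Pooled cuts: [1, 21, 33, 41, 54, 64, 68, 81, 89, 101, 114, 130, 134, 157, 170, 184, 188, 205, 206, 212, 220, 232, 243, 255]

Fragment lengths:
  [0,1): 1 bp
  [1,21): 20 bp
  [21,33): 12 bp
  [33,41): 8 bp
  [41,54): 13 bp
  [54,64): 10 bp
  [64,68): 4 bp
  [68,81): 13 bp
  [81,89): 8 bp
  [89,101): 12 bp
  [101,114): 13 bp
  [114,130): 16 bp
  [130,134): 4 bp
  [134,157): 23 bp
  [157,170): 13 bp
  [170,184): 14 bp
  [184,188): 4 bp
  [188,205): 17 bp
  [205,206): 1 bp
  [206,212): 6 bp
  [212,220): 8 bp
  [220,232): 12 bp
  [232,243): 11 bp
  [243,255): 12 bp
  [255,260): 5 bp

[1,1,4,4,4,5,6,8,8,8,10,11,12,12,12,12,13,13,13,13,14,16,17,20,23]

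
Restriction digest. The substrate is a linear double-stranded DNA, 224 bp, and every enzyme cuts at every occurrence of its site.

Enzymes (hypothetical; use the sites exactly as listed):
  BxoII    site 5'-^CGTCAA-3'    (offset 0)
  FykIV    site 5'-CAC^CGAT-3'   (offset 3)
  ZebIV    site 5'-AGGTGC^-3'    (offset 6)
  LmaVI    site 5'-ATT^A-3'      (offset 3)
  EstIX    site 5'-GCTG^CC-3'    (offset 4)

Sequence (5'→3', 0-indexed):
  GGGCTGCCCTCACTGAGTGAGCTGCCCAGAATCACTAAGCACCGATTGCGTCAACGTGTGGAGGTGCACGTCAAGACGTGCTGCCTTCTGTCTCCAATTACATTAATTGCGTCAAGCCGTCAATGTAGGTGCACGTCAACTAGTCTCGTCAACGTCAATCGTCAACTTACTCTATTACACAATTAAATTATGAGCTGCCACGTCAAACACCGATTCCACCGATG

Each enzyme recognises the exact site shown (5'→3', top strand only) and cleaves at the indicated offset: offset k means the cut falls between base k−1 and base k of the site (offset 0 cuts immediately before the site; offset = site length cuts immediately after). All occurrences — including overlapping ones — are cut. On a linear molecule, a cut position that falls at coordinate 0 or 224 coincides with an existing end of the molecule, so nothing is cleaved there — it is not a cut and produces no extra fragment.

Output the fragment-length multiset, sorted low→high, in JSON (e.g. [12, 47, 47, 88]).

Per-enzyme occurrences:
  BxoII (CGTCAA, off=0): starts [48, 68, 109, 117, 133, 146, 152, 159, 200] → cuts [48, 68, 109, 117, 133, 146, 152, 159, 200]
  FykIV (CACCGAT, off=3): starts [39, 207, 216] → cuts [42, 210, 219]
  ZebIV (AGGTGC, off=6): starts [61, 126] → cuts [67, 132]
  LmaVI (ATTA, off=3): starts [96, 101, 173, 181, 186] → cuts [99, 104, 176, 184, 189]
  EstIX (GCTGCC, off=4): starts [2, 20, 79, 193] → cuts [6, 24, 83, 197]

All cut coordinates (distinct, sorted): [6, 24, 42, 48, 67, 68, 83, 99, 104, 109, 117, 132, 133, 146, 152, 159, 176, 184, 189, 197, 200, 210, 219]

Fragments:
  [0,6): 6 bp
  [6,24): 18 bp
  [24,42): 18 bp
  [42,48): 6 bp
  [48,67): 19 bp
  [67,68): 1 bp
  [68,83): 15 bp
  [83,99): 16 bp
  [99,104): 5 bp
  [104,109): 5 bp
  [109,117): 8 bp
  [117,132): 15 bp
  [132,133): 1 bp
  [133,146): 13 bp
  [146,152): 6 bp
  [152,159): 7 bp
  [159,176): 17 bp
  [176,184): 8 bp
  [184,189): 5 bp
  [189,197): 8 bp
  [197,200): 3 bp
  [200,210): 10 bp
  [210,219): 9 bp
  [219,224): 5 bp

[1,1,3,5,5,5,5,6,6,6,7,8,8,8,9,10,13,15,15,16,17,18,18,19]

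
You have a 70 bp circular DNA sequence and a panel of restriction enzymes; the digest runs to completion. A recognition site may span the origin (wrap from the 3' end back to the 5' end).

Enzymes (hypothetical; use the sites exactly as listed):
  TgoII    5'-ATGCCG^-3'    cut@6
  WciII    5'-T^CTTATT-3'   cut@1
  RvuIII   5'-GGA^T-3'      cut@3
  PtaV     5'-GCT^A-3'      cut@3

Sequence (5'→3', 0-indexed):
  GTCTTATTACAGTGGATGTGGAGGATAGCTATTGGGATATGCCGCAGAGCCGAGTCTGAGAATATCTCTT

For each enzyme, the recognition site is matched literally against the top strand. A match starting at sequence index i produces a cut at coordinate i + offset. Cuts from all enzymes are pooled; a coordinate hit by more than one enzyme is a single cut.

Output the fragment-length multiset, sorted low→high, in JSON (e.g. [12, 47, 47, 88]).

Site scan:
  TgoII ATGCCG/6: at [38] ⇒ [44]
  WciII TCTTATT/1: at [1] ⇒ [2]
  RvuIII GGAT/3: at [13, 22, 34] ⇒ [16, 25, 37]
  PtaV GCTA/3: at [27] ⇒ [30]

Pooled cuts: [2, 16, 25, 30, 37, 44]

Fragment lengths:
  2→16: 14 bp
  16→25: 9 bp
  25→30: 5 bp
  30→37: 7 bp
  37→44: 7 bp
  44→2 (wrap): 70-44+2 = 28 bp

[5,7,7,9,14,28]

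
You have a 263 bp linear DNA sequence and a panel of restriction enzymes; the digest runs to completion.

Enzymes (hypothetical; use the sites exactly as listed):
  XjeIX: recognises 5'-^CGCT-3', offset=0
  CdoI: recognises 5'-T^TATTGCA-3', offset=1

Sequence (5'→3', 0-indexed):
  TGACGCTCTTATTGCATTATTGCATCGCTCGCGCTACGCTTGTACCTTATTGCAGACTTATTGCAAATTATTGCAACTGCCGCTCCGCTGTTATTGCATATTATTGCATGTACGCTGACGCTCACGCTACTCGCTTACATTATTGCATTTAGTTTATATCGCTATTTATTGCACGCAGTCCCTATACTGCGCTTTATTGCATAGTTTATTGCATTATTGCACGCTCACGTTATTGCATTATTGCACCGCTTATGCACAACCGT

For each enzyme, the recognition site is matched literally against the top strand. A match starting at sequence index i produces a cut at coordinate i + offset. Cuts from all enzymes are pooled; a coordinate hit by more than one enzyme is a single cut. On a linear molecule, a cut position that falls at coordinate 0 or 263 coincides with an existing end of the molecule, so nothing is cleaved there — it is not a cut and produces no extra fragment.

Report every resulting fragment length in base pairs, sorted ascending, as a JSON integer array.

[3,5,5,5,6,6,6,6,6,7,7,7,8,8,8,8,8,9,9,10,10,11,11,11,12,12,17,19,23]

Per-enzyme occurrences:
  XjeIX (CGCT, off=0): starts [3, 25, 31, 36, 80, 85, 112, 118, 124, 131, 159, 189, 221, 246] → cuts [3, 25, 31, 36, 80, 85, 112, 118, 124, 131, 159, 189, 221, 246]
  CdoI (TTATTGCA, off=1): starts [8, 16, 46, 57, 67, 90, 100, 139, 165, 193, 205, 213, 229, 237] → cuts [9, 17, 47, 58, 68, 91, 101, 140, 166, 194, 206, 214, 230, 238]

Pooled cuts: [3, 9, 17, 25, 31, 36, 47, 58, 68, 80, 85, 91, 101, 112, 118, 124, 131, 140, 159, 166, 189, 194, 206, 214, 221, 230, 238, 246]

Fragment lengths:
  [0,3): 3 bp
  [3,9): 6 bp
  [9,17): 8 bp
  [17,25): 8 bp
  [25,31): 6 bp
  [31,36): 5 bp
  [36,47): 11 bp
  [47,58): 11 bp
  [58,68): 10 bp
  [68,80): 12 bp
  [80,85): 5 bp
  [85,91): 6 bp
  [91,101): 10 bp
  [101,112): 11 bp
  [112,118): 6 bp
  [118,124): 6 bp
  [124,131): 7 bp
  [131,140): 9 bp
  [140,159): 19 bp
  [159,166): 7 bp
  [166,189): 23 bp
  [189,194): 5 bp
  [194,206): 12 bp
  [206,214): 8 bp
  [214,221): 7 bp
  [221,230): 9 bp
  [230,238): 8 bp
  [238,246): 8 bp
  [246,263): 17 bp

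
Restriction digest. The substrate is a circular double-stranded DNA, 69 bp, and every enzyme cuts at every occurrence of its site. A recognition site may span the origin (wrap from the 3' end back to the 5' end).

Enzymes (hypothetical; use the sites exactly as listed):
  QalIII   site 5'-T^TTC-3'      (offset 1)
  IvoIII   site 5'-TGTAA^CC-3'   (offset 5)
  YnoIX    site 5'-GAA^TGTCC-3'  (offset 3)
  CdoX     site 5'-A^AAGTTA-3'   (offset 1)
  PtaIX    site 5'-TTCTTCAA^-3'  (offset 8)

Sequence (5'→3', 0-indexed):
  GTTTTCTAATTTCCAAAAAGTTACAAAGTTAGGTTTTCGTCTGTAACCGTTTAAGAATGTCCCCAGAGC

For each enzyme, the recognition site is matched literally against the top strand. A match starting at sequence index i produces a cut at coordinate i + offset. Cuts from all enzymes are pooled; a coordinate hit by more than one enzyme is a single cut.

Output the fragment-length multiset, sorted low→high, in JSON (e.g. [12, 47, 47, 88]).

[7,7,8,10,11,11,15]

Per-enzyme occurrences:
  QalIII TTTC/1: at [2, 9, 34] ⇒ [3, 10, 35]
  IvoIII TGTAACC/5: at [41] ⇒ [46]
  YnoIX GAATGTCC/3: at [54] ⇒ [57]
  CdoX AAAGTTA/1: at [16, 24] ⇒ [17, 25]
  PtaIX (TTCTTCAA, off=8): no sites

Pooled cuts: [3, 10, 17, 25, 35, 46, 57]

Fragments:
  3→10: 7 bp
  10→17: 7 bp
  17→25: 8 bp
  25→35: 10 bp
  35→46: 11 bp
  46→57: 11 bp
  57→3 (wrap): 69-57+3 = 15 bp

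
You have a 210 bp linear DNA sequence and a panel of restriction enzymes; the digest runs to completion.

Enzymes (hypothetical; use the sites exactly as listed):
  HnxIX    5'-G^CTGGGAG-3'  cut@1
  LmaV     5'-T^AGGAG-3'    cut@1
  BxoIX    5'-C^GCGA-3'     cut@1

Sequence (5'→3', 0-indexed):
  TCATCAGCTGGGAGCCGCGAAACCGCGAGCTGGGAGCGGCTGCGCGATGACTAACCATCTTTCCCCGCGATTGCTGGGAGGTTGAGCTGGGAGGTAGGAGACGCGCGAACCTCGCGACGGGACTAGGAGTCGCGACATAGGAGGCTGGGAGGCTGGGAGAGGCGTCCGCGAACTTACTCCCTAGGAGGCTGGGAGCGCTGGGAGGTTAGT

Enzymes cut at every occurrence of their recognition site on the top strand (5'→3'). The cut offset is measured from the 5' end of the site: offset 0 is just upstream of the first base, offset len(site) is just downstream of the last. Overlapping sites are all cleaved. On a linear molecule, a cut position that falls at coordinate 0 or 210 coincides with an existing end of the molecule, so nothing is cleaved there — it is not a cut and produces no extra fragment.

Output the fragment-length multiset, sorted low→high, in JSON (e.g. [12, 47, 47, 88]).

[5,6,6,7,7,7,7,8,8,9,9,9,9,9,11,13,13,14,15,15,23]

Per-enzyme occurrences:
  HnxIX GCTGGGAG/1: at [6, 28, 72, 85, 143, 151, 187, 196] ⇒ [7, 29, 73, 86, 144, 152, 188, 197]
  LmaV TAGGAG/1: at [94, 123, 137, 181] ⇒ [95, 124, 138, 182]
  BxoIX CGCGA/1: at [15, 23, 42, 65, 103, 112, 130, 166] ⇒ [16, 24, 43, 66, 104, 113, 131, 167]

All cut coordinates (distinct, sorted): [7, 16, 24, 29, 43, 66, 73, 86, 95, 104, 113, 124, 131, 138, 144, 152, 167, 182, 188, 197]

Fragments:
  [0,7): 7 bp
  [7,16): 9 bp
  [16,24): 8 bp
  [24,29): 5 bp
  [29,43): 14 bp
  [43,66): 23 bp
  [66,73): 7 bp
  [73,86): 13 bp
  [86,95): 9 bp
  [95,104): 9 bp
  [104,113): 9 bp
  [113,124): 11 bp
  [124,131): 7 bp
  [131,138): 7 bp
  [138,144): 6 bp
  [144,152): 8 bp
  [152,167): 15 bp
  [167,182): 15 bp
  [182,188): 6 bp
  [188,197): 9 bp
  [197,210): 13 bp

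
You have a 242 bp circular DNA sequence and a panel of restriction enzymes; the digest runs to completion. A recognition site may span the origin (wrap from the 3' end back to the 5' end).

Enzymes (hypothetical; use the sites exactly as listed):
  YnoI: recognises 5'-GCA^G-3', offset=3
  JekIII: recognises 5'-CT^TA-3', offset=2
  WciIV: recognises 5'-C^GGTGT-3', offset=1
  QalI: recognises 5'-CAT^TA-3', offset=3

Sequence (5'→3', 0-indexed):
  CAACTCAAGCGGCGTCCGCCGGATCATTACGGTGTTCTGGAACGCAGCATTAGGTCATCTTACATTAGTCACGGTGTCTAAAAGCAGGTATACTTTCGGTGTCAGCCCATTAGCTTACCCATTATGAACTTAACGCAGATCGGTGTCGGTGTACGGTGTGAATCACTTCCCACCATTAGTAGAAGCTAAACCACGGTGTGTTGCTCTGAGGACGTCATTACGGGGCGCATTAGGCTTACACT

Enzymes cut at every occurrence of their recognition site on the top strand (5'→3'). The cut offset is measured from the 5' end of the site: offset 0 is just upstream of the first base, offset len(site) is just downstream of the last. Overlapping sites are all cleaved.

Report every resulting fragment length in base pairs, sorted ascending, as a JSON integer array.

Site scan:
  YnoI (GCAG, off=3): starts [43, 83, 134] → cuts [46, 86, 137]
  JekIII (CTTA, off=2): starts [58, 113, 128, 234] → cuts [60, 115, 130, 236]
  WciIV (CGGTGT, off=1): starts [29, 71, 96, 140, 146, 153, 193] → cuts [30, 72, 97, 141, 147, 154, 194]
  QalI (CATTA, off=3): starts [24, 47, 62, 107, 119, 173, 215, 227] → cuts [27, 50, 65, 110, 122, 176, 218, 230]

Pooled cuts: [27, 30, 46, 50, 60, 65, 72, 86, 97, 110, 115, 122, 130, 137, 141, 147, 154, 176, 194, 218, 230, 236]

Fragment lengths:
  27→30: 3 bp
  30→46: 16 bp
  46→50: 4 bp
  50→60: 10 bp
  60→65: 5 bp
  65→72: 7 bp
  72→86: 14 bp
  86→97: 11 bp
  97→110: 13 bp
  110→115: 5 bp
  115→122: 7 bp
  122→130: 8 bp
  130→137: 7 bp
  137→141: 4 bp
  141→147: 6 bp
  147→154: 7 bp
  154→176: 22 bp
  176→194: 18 bp
  194→218: 24 bp
  218→230: 12 bp
  230→236: 6 bp
  236→27 (wrap): 242-236+27 = 33 bp

[3,4,4,5,5,6,6,7,7,7,7,8,10,11,12,13,14,16,18,22,24,33]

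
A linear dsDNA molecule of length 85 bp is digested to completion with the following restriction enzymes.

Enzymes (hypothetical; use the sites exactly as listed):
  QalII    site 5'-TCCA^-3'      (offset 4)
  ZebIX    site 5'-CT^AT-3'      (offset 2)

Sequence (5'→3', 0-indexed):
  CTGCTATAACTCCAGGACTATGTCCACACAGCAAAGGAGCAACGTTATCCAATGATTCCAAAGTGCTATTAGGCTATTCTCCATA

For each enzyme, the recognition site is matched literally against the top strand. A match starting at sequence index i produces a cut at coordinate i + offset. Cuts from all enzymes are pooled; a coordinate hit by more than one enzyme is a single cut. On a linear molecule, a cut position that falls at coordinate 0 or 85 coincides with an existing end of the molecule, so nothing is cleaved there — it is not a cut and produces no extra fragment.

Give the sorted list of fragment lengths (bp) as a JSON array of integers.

[2,5,5,7,7,8,8,9,9,25]

Site scan:
  QalII TCCA/4: at [10, 22, 47, 56, 79] ⇒ [14, 26, 51, 60, 83]
  ZebIX CTAT/2: at [3, 17, 65, 73] ⇒ [5, 19, 67, 75]

All cut coordinates (distinct, sorted): [5, 14, 19, 26, 51, 60, 67, 75, 83]

Fragment lengths:
  [0,5): 5 bp
  [5,14): 9 bp
  [14,19): 5 bp
  [19,26): 7 bp
  [26,51): 25 bp
  [51,60): 9 bp
  [60,67): 7 bp
  [67,75): 8 bp
  [75,83): 8 bp
  [83,85): 2 bp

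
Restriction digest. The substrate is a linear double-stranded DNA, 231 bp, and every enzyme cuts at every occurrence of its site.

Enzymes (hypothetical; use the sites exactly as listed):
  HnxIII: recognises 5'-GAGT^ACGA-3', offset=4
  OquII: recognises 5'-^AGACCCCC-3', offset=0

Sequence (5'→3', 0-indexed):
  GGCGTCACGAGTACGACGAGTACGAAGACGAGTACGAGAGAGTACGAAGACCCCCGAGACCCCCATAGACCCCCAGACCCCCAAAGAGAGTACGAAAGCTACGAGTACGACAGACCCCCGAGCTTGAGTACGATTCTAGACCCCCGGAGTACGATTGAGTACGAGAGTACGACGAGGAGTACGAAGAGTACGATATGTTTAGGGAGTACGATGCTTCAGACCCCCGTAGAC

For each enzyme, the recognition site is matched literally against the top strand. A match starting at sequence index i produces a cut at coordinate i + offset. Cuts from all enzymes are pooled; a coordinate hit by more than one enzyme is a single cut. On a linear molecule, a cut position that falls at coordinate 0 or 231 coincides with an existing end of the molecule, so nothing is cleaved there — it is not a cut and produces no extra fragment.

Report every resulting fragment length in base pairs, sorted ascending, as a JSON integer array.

[4,5,8,8,8,9,9,9,10,10,10,10,12,12,12,13,14,15,17,18,18]

Scan for sites:
  HnxIII (GAGTACGA, off=4): starts [8, 17, 29, 39, 87, 102, 125, 146, 156, 164, 176, 185, 203] → cuts [12, 21, 33, 43, 91, 106, 129, 150, 160, 168, 180, 189, 207]
  OquII (AGACCCCC, off=0): starts [47, 56, 66, 74, 111, 137, 217] → cuts [47, 56, 66, 74, 111, 137, 217]

Pooled cuts: [12, 21, 33, 43, 47, 56, 66, 74, 91, 106, 111, 129, 137, 150, 160, 168, 180, 189, 207, 217]

Fragments:
  [0,12): 12 bp
  [12,21): 9 bp
  [21,33): 12 bp
  [33,43): 10 bp
  [43,47): 4 bp
  [47,56): 9 bp
  [56,66): 10 bp
  [66,74): 8 bp
  [74,91): 17 bp
  [91,106): 15 bp
  [106,111): 5 bp
  [111,129): 18 bp
  [129,137): 8 bp
  [137,150): 13 bp
  [150,160): 10 bp
  [160,168): 8 bp
  [168,180): 12 bp
  [180,189): 9 bp
  [189,207): 18 bp
  [207,217): 10 bp
  [217,231): 14 bp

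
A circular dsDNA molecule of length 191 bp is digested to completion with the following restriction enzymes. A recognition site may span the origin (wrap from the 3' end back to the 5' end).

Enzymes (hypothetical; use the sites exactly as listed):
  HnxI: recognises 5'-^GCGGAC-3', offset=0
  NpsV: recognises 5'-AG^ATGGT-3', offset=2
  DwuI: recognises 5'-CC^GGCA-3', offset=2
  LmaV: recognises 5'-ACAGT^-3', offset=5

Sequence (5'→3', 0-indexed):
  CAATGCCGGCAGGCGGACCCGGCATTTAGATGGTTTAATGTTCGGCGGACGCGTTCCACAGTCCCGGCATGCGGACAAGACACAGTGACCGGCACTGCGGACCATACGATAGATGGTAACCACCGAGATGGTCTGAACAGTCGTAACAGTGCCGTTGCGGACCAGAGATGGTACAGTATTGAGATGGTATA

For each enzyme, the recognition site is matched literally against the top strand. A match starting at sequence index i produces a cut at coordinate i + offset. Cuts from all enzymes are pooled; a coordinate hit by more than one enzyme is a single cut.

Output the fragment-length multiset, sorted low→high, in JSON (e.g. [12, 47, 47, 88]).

Scan for sites:
  HnxI (GCGGAC, off=0): starts [12, 44, 70, 96, 156] → cuts [12, 44, 70, 96, 156]
  NpsV (AGATGGT, off=2): starts [27, 110, 125, 165, 181] → cuts [29, 112, 127, 167, 183]
  DwuI (CCGGCA, off=2): starts [5, 18, 63, 88] → cuts [7, 20, 65, 90]
  LmaV (ACAGT, off=5): starts [57, 81, 136, 145, 172] → cuts [62, 86, 141, 150, 177]

All cut coordinates (distinct, sorted): [7, 12, 20, 29, 44, 62, 65, 70, 86, 90, 96, 112, 127, 141, 150, 156, 167, 177, 183]

Fragment lengths:
  7→12: 5 bp
  12→20: 8 bp
  20→29: 9 bp
  29→44: 15 bp
  44→62: 18 bp
  62→65: 3 bp
  65→70: 5 bp
  70→86: 16 bp
  86→90: 4 bp
  90→96: 6 bp
  96→112: 16 bp
  112→127: 15 bp
  127→141: 14 bp
  141→150: 9 bp
  150→156: 6 bp
  156→167: 11 bp
  167→177: 10 bp
  177→183: 6 bp
  183→7 (wrap): 191-183+7 = 15 bp

[3,4,5,5,6,6,6,8,9,9,10,11,14,15,15,15,16,16,18]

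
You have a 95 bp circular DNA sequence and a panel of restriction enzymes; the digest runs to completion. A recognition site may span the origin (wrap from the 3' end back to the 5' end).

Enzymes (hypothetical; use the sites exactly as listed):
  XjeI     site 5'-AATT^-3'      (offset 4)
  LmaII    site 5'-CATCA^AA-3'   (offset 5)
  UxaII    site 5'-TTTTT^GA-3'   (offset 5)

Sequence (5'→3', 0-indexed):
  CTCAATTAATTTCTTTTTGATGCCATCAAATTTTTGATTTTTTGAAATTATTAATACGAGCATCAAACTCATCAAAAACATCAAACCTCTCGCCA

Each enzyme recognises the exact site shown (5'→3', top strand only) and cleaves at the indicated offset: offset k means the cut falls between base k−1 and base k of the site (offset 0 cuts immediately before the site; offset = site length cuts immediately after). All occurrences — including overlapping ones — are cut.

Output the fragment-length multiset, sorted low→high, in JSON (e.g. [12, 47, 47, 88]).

Scan for sites:
  XjeI AATT/4: at [3, 7, 28, 45] ⇒ [7, 11, 32, 49]
  LmaII CATCAAA/5: at [23, 60, 69, 78] ⇒ [28, 65, 74, 83]
  UxaII TTTTTGA/5: at [13, 30, 38] ⇒ [18, 35, 43]

Pooled cuts: [7, 11, 18, 28, 32, 35, 43, 49, 65, 74, 83]

Fragment lengths:
  7→11: 4 bp
  11→18: 7 bp
  18→28: 10 bp
  28→32: 4 bp
  32→35: 3 bp
  35→43: 8 bp
  43→49: 6 bp
  49→65: 16 bp
  65→74: 9 bp
  74→83: 9 bp
  83→7 (wrap): 95-83+7 = 19 bp

[3,4,4,6,7,8,9,9,10,16,19]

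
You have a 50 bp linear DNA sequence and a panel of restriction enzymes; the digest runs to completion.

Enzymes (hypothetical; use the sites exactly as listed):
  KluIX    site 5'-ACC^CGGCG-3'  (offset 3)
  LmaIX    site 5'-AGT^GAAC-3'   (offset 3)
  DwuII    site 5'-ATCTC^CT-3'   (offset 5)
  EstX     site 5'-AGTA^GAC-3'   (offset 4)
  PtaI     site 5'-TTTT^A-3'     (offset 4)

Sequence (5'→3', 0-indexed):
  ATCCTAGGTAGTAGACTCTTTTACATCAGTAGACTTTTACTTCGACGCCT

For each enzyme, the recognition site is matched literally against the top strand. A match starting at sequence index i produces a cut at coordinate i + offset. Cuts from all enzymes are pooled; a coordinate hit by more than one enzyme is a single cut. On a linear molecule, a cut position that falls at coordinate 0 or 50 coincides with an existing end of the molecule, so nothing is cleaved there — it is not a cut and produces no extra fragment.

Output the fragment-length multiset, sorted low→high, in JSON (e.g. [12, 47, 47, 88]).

[7,9,9,12,13]

Per-enzyme occurrences:
  KluIX (ACCCGGCG, off=3): no sites
  LmaIX (AGTGAAC, off=3): no sites
  DwuII (ATCTCCT, off=5): no sites
  EstX AGTAGAC/4: at [9, 27] ⇒ [13, 31]
  PtaI TTTTA/4: at [18, 34] ⇒ [22, 38]

Pooled cuts: [13, 22, 31, 38]

Fragment lengths:
  [0,13): 13 bp
  [13,22): 9 bp
  [22,31): 9 bp
  [31,38): 7 bp
  [38,50): 12 bp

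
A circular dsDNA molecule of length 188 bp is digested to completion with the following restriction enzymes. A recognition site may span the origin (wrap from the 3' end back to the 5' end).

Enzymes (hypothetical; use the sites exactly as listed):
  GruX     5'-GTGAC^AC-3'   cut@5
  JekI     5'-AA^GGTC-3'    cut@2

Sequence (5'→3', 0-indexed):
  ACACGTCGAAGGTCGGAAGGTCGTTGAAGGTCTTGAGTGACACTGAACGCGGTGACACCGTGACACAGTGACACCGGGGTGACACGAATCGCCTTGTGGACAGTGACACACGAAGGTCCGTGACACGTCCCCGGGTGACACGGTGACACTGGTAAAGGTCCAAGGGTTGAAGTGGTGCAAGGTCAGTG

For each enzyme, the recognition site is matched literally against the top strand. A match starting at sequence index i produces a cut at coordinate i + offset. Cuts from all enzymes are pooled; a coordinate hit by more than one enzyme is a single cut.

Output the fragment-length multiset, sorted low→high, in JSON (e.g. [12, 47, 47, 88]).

[7,8,8,8,8,8,9,10,10,10,11,13,15,15,24,24]

Scan for sites:
  GruX GTGACAC/5: at [36, 51, 59, 67, 78, 102, 119, 134, 142, 185] ⇒ [2, 41, 56, 64, 72, 83, 107, 124, 139, 147]
  JekI AAGGTC/2: at [8, 16, 26, 112, 154, 178] ⇒ [10, 18, 28, 114, 156, 180]

All cut coordinates (distinct, sorted): [2, 10, 18, 28, 41, 56, 64, 72, 83, 107, 114, 124, 139, 147, 156, 180]

Fragment lengths:
  2→10: 8 bp
  10→18: 8 bp
  18→28: 10 bp
  28→41: 13 bp
  41→56: 15 bp
  56→64: 8 bp
  64→72: 8 bp
  72→83: 11 bp
  83→107: 24 bp
  107→114: 7 bp
  114→124: 10 bp
  124→139: 15 bp
  139→147: 8 bp
  147→156: 9 bp
  156→180: 24 bp
  180→2 (wrap): 188-180+2 = 10 bp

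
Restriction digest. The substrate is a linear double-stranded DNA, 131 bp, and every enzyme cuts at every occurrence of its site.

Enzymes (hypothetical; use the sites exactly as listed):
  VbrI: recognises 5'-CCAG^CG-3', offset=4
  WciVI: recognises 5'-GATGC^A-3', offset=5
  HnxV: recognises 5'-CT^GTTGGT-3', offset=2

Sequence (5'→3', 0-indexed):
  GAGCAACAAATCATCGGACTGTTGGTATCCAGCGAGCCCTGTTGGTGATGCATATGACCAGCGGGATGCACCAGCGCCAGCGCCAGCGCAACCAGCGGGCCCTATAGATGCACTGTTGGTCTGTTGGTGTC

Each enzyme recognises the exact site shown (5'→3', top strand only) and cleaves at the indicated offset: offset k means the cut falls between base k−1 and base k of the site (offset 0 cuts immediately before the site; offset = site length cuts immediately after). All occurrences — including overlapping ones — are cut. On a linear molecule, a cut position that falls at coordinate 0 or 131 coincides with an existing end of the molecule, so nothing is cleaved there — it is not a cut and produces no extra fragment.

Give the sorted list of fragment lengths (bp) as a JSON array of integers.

[3,5,6,6,8,8,8,9,9,10,11,12,16,20]

Per-enzyme occurrences:
  VbrI (CCAGCG, off=4): starts [28, 57, 70, 76, 82, 91] → cuts [32, 61, 74, 80, 86, 95]
  WciVI (GATGCA, off=5): starts [46, 64, 106] → cuts [51, 69, 111]
  HnxV (CTGTTGGT, off=2): starts [18, 38, 112, 120] → cuts [20, 40, 114, 122]

All cut coordinates (distinct, sorted): [20, 32, 40, 51, 61, 69, 74, 80, 86, 95, 111, 114, 122]

Fragments:
  [0,20): 20 bp
  [20,32): 12 bp
  [32,40): 8 bp
  [40,51): 11 bp
  [51,61): 10 bp
  [61,69): 8 bp
  [69,74): 5 bp
  [74,80): 6 bp
  [80,86): 6 bp
  [86,95): 9 bp
  [95,111): 16 bp
  [111,114): 3 bp
  [114,122): 8 bp
  [122,131): 9 bp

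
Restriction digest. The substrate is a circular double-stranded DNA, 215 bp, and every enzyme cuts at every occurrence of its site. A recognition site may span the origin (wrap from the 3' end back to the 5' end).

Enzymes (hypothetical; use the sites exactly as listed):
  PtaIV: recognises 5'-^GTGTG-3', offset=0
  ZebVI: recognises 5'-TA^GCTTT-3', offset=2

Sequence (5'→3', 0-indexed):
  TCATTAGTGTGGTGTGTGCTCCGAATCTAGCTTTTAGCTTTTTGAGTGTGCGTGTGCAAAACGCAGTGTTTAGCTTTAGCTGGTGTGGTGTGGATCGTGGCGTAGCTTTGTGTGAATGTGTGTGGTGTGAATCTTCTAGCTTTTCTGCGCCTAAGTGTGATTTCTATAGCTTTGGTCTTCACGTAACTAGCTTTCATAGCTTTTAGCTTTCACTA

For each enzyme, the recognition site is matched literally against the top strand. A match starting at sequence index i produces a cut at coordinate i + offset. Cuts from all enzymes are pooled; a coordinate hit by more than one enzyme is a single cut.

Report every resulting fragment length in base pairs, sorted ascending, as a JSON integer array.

[2,2,5,5,5,5,6,7,7,8,9,9,10,14,14,16,16,16,17,21,21]

Scan for sites:
  PtaIV (GTGTG, off=0): starts [6, 11, 13, 45, 51, 82, 87, 109, 117, 119, 124, 154] → cuts [6, 11, 13, 45, 51, 82, 87, 109, 117, 119, 124, 154]
  ZebVI (TAGCTTT, off=2): starts [27, 34, 70, 102, 136, 166, 187, 196, 203] → cuts [29, 36, 72, 104, 138, 168, 189, 198, 205]

Pooled cuts: [6, 11, 13, 29, 36, 45, 51, 72, 82, 87, 104, 109, 117, 119, 124, 138, 154, 168, 189, 198, 205]

Fragment lengths:
  6→11: 5 bp
  11→13: 2 bp
  13→29: 16 bp
  29→36: 7 bp
  36→45: 9 bp
  45→51: 6 bp
  51→72: 21 bp
  72→82: 10 bp
  82→87: 5 bp
  87→104: 17 bp
  104→109: 5 bp
  109→117: 8 bp
  117→119: 2 bp
  119→124: 5 bp
  124→138: 14 bp
  138→154: 16 bp
  154→168: 14 bp
  168→189: 21 bp
  189→198: 9 bp
  198→205: 7 bp
  205→6 (wrap): 215-205+6 = 16 bp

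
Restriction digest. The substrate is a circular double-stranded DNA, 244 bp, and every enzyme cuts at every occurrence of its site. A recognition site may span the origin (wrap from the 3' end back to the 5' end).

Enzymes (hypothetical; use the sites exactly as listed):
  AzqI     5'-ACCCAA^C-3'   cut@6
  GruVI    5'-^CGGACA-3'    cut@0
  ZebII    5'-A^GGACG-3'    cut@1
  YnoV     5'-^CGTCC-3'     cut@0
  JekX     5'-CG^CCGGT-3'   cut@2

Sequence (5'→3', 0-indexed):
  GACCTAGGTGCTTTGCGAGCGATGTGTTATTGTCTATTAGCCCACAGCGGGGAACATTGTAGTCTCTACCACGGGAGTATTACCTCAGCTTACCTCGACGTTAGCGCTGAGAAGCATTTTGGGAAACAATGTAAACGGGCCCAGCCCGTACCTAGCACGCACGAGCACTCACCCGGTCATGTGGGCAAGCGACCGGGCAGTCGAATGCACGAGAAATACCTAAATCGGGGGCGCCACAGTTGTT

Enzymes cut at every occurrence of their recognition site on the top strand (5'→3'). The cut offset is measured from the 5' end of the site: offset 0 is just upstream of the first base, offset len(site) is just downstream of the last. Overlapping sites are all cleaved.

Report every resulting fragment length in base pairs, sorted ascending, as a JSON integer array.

Site scan:
  AzqI (ACCCAAC, off=6): no sites
  GruVI (CGGACA, off=0): no sites
  ZebII (AGGACG, off=1): no sites
  YnoV (CGTCC, off=0): no sites
  JekX (CGCCGGT, off=2): no sites

All cut coordinates (distinct, sorted): ∅

Fragment lengths:
  no cuts → one circular fragment of 244 bp

[244]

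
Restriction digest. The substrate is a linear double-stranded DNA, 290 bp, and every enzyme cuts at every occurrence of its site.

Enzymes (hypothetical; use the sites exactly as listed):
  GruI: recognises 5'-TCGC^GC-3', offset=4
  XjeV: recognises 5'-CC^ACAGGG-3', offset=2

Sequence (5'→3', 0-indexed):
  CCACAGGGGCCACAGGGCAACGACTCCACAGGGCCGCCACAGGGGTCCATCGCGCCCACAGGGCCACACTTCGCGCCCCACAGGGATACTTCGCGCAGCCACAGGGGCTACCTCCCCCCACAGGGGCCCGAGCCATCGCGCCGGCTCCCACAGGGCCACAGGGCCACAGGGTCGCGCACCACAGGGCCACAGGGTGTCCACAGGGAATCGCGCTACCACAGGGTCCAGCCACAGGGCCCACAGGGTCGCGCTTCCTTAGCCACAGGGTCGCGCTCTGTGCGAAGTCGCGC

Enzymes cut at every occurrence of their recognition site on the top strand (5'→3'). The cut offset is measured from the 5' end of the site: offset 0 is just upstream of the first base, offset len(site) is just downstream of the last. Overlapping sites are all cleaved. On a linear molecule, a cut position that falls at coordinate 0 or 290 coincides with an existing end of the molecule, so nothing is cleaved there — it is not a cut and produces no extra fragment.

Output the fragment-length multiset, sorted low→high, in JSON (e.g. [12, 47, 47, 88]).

[2,2,4,5,5,6,6,8,8,8,9,9,10,10,10,10,11,11,12,12,13,15,15,16,17,17,19,20]

Scan for sites:
  GruI TCGCGC/4: at [49, 70, 90, 135, 171, 207, 245, 267, 284] ⇒ [53, 74, 94, 139, 175, 211, 249, 271, 288]
  XjeV CCACAGGG/2: at [0, 9, 25, 36, 55, 77, 98, 117, 147, 155, 163, 178, 186, 197, 215, 228, 237, 259] ⇒ [2, 11, 27, 38, 57, 79, 100, 119, 149, 157, 165, 180, 188, 199, 217, 230, 239, 261]

All cut coordinates (distinct, sorted): [2, 11, 27, 38, 53, 57, 74, 79, 94, 100, 119, 139, 149, 157, 165, 175, 180, 188, 199, 211, 217, 230, 239, 249, 261, 271, 288]

Fragment lengths:
  [0,2): 2 bp
  [2,11): 9 bp
  [11,27): 16 bp
  [27,38): 11 bp
  [38,53): 15 bp
  [53,57): 4 bp
  [57,74): 17 bp
  [74,79): 5 bp
  [79,94): 15 bp
  [94,100): 6 bp
  [100,119): 19 bp
  [119,139): 20 bp
  [139,149): 10 bp
  [149,157): 8 bp
  [157,165): 8 bp
  [165,175): 10 bp
  [175,180): 5 bp
  [180,188): 8 bp
  [188,199): 11 bp
  [199,211): 12 bp
  [211,217): 6 bp
  [217,230): 13 bp
  [230,239): 9 bp
  [239,249): 10 bp
  [249,261): 12 bp
  [261,271): 10 bp
  [271,288): 17 bp
  [288,290): 2 bp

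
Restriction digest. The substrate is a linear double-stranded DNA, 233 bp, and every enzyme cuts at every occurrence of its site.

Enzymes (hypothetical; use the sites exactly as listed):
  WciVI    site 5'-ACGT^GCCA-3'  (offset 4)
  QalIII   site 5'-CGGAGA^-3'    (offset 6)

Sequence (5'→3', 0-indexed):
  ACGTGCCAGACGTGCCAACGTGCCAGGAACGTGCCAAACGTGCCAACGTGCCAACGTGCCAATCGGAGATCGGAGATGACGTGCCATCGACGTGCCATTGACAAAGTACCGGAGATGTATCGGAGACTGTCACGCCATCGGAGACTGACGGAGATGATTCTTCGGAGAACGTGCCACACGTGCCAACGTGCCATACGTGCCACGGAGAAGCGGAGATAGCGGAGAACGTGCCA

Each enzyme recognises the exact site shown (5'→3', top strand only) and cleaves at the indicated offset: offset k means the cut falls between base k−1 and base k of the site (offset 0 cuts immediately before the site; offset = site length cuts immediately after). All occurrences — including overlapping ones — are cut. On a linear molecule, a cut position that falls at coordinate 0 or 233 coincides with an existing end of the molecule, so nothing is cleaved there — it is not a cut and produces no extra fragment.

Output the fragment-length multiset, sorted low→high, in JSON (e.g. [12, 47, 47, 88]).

Site scan:
  WciVI ACGTGCCA/4: at [0, 9, 17, 28, 37, 45, 53, 78, 89, 168, 177, 185, 194, 225] ⇒ [4, 13, 21, 32, 41, 49, 57, 82, 93, 172, 181, 189, 198, 229]
  QalIII CGGAGA/6: at [63, 70, 109, 120, 138, 148, 162, 202, 210, 219] ⇒ [69, 76, 115, 126, 144, 154, 168, 208, 216, 225]

Pooled cuts: [4, 13, 21, 32, 41, 49, 57, 69, 76, 82, 93, 115, 126, 144, 154, 168, 172, 181, 189, 198, 208, 216, 225, 229]

Fragment lengths:
  [0,4): 4 bp
  [4,13): 9 bp
  [13,21): 8 bp
  [21,32): 11 bp
  [32,41): 9 bp
  [41,49): 8 bp
  [49,57): 8 bp
  [57,69): 12 bp
  [69,76): 7 bp
  [76,82): 6 bp
  [82,93): 11 bp
  [93,115): 22 bp
  [115,126): 11 bp
  [126,144): 18 bp
  [144,154): 10 bp
  [154,168): 14 bp
  [168,172): 4 bp
  [172,181): 9 bp
  [181,189): 8 bp
  [189,198): 9 bp
  [198,208): 10 bp
  [208,216): 8 bp
  [216,225): 9 bp
  [225,229): 4 bp
  [229,233): 4 bp

[4,4,4,4,6,7,8,8,8,8,8,9,9,9,9,9,10,10,11,11,11,12,14,18,22]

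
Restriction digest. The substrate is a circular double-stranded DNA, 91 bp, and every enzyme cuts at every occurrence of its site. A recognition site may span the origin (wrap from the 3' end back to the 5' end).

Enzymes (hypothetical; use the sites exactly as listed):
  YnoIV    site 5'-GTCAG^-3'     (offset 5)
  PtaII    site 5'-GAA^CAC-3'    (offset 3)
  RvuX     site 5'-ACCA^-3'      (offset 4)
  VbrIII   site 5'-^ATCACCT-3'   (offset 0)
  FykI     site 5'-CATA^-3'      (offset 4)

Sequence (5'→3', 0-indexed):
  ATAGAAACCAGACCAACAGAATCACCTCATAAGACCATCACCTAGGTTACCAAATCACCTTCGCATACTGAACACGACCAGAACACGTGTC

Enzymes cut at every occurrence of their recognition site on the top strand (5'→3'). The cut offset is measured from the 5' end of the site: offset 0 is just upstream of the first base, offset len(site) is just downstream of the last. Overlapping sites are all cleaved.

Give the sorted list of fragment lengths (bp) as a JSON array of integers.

Scan for sites:
  YnoIV (GTCAG, off=5): no sites
  PtaII (GAACAC, off=3): starts [69, 80] → cuts [72, 83]
  RvuX (ACCA, off=4): starts [6, 11, 33, 48, 76] → cuts [10, 15, 37, 52, 80]
  VbrIII (ATCACCT, off=0): starts [20, 36, 53] → cuts [20, 36, 53]
  FykI (CATA, off=4): starts [27, 63, 90] → cuts [3, 31, 67]

Pooled cuts: [3, 10, 15, 20, 31, 36, 37, 52, 53, 67, 72, 80, 83]

Fragment lengths:
  3→10: 7 bp
  10→15: 5 bp
  15→20: 5 bp
  20→31: 11 bp
  31→36: 5 bp
  36→37: 1 bp
  37→52: 15 bp
  52→53: 1 bp
  53→67: 14 bp
  67→72: 5 bp
  72→80: 8 bp
  80→83: 3 bp
  83→3 (wrap): 91-83+3 = 11 bp

[1,1,3,5,5,5,5,7,8,11,11,14,15]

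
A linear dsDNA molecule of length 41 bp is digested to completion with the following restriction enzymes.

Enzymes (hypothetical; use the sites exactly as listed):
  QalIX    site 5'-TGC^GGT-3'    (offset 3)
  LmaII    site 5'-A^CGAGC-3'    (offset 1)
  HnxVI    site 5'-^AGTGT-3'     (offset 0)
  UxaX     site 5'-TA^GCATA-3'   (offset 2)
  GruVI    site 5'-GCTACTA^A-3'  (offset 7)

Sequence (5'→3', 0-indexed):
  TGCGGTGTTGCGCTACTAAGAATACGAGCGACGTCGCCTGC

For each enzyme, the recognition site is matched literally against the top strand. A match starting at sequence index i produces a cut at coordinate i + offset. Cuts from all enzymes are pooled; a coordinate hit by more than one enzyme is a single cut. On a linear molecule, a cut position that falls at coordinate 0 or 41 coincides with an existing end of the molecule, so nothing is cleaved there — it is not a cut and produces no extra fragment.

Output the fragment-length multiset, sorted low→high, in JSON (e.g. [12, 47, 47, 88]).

[3,6,15,17]

Scan for sites:
  QalIX (TGCGGT, off=3): starts [0] → cuts [3]
  LmaII (ACGAGC, off=1): starts [23] → cuts [24]
  HnxVI (AGTGT, off=0): no sites
  UxaX (TAGCATA, off=2): no sites
  GruVI (GCTACTAA, off=7): starts [11] → cuts [18]

Pooled cuts: [3, 18, 24]

Fragments:
  [0,3): 3 bp
  [3,18): 15 bp
  [18,24): 6 bp
  [24,41): 17 bp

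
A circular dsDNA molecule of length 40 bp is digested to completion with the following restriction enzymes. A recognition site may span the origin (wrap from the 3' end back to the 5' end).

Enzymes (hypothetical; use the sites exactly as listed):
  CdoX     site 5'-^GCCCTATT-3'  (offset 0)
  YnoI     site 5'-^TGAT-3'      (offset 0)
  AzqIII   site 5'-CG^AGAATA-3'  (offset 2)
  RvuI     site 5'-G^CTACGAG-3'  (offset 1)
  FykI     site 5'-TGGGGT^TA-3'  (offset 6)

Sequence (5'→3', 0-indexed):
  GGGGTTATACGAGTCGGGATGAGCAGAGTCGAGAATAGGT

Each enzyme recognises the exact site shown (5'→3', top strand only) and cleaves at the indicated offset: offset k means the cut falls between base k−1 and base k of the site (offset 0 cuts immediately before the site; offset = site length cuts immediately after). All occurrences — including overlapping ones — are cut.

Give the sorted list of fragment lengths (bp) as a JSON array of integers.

[14,26]

Per-enzyme occurrences:
  CdoX (GCCCTATT, off=0): no sites
  YnoI (TGAT, off=0): no sites
  AzqIII (CGAGAATA, off=2): starts [29] → cuts [31]
  RvuI (GCTACGAG, off=1): no sites
  FykI (TGGGGTTA, off=6): starts [39] → cuts [5]

Pooled cuts: [5, 31]

Fragment lengths:
  5→31: 26 bp
  31→5 (wrap): 40-31+5 = 14 bp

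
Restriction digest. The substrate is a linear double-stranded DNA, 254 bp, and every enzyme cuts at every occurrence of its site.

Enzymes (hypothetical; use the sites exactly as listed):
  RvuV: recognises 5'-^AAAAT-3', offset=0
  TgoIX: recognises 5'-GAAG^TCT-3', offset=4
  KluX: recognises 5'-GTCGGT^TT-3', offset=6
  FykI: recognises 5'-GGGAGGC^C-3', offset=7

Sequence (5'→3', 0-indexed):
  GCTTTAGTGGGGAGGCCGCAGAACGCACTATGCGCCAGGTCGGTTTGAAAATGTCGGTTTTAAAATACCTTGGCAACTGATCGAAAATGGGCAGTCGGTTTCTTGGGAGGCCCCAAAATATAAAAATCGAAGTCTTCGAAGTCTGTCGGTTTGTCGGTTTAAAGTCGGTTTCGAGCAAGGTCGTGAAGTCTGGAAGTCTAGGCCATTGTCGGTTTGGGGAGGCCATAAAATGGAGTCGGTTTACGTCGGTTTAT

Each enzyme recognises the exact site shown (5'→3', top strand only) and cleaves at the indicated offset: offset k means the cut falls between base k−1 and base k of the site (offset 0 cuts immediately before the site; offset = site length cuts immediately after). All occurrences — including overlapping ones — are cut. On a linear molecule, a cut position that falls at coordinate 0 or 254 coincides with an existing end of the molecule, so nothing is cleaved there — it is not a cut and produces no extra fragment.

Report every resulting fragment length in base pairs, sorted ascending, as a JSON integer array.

Scan for sites:
  RvuV AAAAT/0: at [47, 61, 83, 114, 122, 226] ⇒ [47, 61, 83, 114, 122, 226]
  TgoIX GAAGTCT/4: at [128, 137, 184, 192] ⇒ [132, 141, 188, 196]
  KluX GTCGGTTT/6: at [38, 52, 93, 144, 152, 163, 207, 234, 244] ⇒ [44, 58, 99, 150, 158, 169, 213, 240, 250]
  FykI GGGAGGCC/7: at [9, 104, 216] ⇒ [16, 111, 223]

All cut coordinates (distinct, sorted): [16, 44, 47, 58, 61, 83, 99, 111, 114, 122, 132, 141, 150, 158, 169, 188, 196, 213, 223, 226, 240, 250]

Fragment lengths:
  [0,16): 16 bp
  [16,44): 28 bp
  [44,47): 3 bp
  [47,58): 11 bp
  [58,61): 3 bp
  [61,83): 22 bp
  [83,99): 16 bp
  [99,111): 12 bp
  [111,114): 3 bp
  [114,122): 8 bp
  [122,132): 10 bp
  [132,141): 9 bp
  [141,150): 9 bp
  [150,158): 8 bp
  [158,169): 11 bp
  [169,188): 19 bp
  [188,196): 8 bp
  [196,213): 17 bp
  [213,223): 10 bp
  [223,226): 3 bp
  [226,240): 14 bp
  [240,250): 10 bp
  [250,254): 4 bp

[3,3,3,3,4,8,8,8,9,9,10,10,10,11,11,12,14,16,16,17,19,22,28]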